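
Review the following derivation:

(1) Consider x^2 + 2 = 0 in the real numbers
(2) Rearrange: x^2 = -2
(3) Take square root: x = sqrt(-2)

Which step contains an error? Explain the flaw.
Step 3: Take square root: x = sqrt(-2)

Step 3 takes the square root of -2, which is negative. In the real number system, the square root of a negative number is undefined. The equation x^2 + 2 = 0 has no real solutions. Square roots of negative numbers only exist in the complex numbers.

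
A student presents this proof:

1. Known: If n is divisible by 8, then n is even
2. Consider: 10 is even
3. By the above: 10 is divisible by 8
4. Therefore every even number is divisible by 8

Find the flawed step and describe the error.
Step 3: By the above: 10 is divisible by 8

Step 3 commits the fallacy of affirming the consequent. The known fact 'divisible by 8 → even' does NOT imply 'even → divisible by 8'. That would be the converse, which is false. For example, 10 is even but 10 ÷ 8 = 1.25, which is not an integer.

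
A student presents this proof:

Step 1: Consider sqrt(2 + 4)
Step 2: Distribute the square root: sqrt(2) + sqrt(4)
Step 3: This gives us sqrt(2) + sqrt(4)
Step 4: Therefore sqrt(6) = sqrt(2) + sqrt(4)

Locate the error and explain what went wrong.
Step 2: Distribute the square root: sqrt(2) + sqrt(4)

Step 2 incorrectly 'distributes' the square root over addition. The square root function does not distribute: sqrt(a + b) ≠ sqrt(a) + sqrt(b). In fact, sqrt(2 + 4) = sqrt(6) ≈ 2.4495, while sqrt(2) + sqrt(4) ≈ 3.4142.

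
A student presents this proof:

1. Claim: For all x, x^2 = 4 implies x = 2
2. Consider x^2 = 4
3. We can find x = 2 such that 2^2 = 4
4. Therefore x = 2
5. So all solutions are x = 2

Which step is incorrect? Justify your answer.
Step 4: Therefore x = 2

Step 4 incorrectly concludes that x = 2 is the only solution. The proof shows that x = 2 is A solution (existence), but does not show it is the ONLY solution (uniqueness). In fact, x = -2 is also a solution since (-2)^2 = 4. Finding one solution doesn't prove there are no others.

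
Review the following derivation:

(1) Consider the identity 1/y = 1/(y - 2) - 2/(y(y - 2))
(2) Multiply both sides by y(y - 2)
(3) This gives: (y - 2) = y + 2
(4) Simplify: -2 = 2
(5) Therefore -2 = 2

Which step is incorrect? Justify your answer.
Step 3: This gives: (y - 2) = y + 2

Step 3 makes a sign error when clearing denominators. Multiplying -2/(y(y - 2)) by y(y - 2) gives -2, not +2. The correct result is (y - 2) = y - 2, which is trivially true, not (y - 2) = y + 2. (Step 1 is a valid identity: 1/(y - 2) - 2/(y(y - 2)) = (y - 2)/(y(y - 2)) = 1/y.)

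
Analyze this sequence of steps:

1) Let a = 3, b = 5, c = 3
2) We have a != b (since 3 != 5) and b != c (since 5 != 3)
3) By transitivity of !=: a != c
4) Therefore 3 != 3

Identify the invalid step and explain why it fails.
Step 3: By transitivity of !=: a != c

Step 3 incorrectly applies transitivity to the '!=' relation. Transitivity states: if a R b and b R c, then a R c. However, '!=' is not transitive. Counterexample: 3 != 5 and 5 != 3, but 3 = 3 (both equal 3). Transitivity holds for relations like <, <=, =, but not for !=.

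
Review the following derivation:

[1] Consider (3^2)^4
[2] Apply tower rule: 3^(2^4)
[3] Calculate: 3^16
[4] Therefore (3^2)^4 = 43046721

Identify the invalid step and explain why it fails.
Step 2: Apply tower rule: 3^(2^4)

Step 2 incorrectly states that (a^b)^c = a^(b^c). The correct rule is (a^b)^c = a^(b×c). The actual value is (3^2)^4 = 3^8 = 6561, not 3^16 = 43046721.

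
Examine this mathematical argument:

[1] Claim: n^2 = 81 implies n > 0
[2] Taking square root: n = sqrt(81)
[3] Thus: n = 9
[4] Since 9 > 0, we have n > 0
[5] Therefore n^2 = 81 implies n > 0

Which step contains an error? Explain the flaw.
Step 2: Taking square root: n = sqrt(81)

Step 2 takes the square root and assumes the positive root only. The equation n^2 = 81 actually has two solutions: n = 9 and n = -9. The proof silently assumes n > 0 without justification, then uses this assumption to conclude n > 0, which is circular. The counterexample n = -9 shows the claim is false.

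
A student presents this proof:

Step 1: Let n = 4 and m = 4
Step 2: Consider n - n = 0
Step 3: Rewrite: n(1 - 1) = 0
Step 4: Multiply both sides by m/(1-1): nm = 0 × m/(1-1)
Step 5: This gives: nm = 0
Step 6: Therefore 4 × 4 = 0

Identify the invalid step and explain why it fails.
Step 4: Multiply both sides by m/(1-1): nm = 0 × m/(1-1)

Step 4 multiplies both sides by m/(1-1). However, 1-1 = 0, so this is multiplication by m/0, which is undefined. We cannot multiply by an undefined expression.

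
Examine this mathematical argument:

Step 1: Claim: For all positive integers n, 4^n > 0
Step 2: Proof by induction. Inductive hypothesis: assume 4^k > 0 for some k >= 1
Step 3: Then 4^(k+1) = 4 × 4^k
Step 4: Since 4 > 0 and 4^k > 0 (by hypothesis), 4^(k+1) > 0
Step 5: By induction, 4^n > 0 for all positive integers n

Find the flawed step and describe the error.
Step 5: By induction, 4^n > 0 for all positive integers n

Step 5 concludes the proof by induction, but no base case was ever established. A valid induction proof requires: (1) a base case proving 4^1 > 0, and (2) an inductive step showing IF 4^k > 0 THEN 4^(k+1) > 0. Steps 2-4 correctly establish the inductive step, but without the base case the conclusion in step 5 does not follow.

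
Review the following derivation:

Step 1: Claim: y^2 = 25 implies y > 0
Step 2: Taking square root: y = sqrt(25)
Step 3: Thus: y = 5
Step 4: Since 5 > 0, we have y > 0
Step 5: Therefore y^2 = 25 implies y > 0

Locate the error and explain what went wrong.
Step 2: Taking square root: y = sqrt(25)

Step 2 takes the square root and assumes the positive root only. The equation y^2 = 25 actually has two solutions: y = 5 and y = -5. The proof silently assumes y > 0 without justification, then uses this assumption to conclude y > 0, which is circular. The counterexample y = -5 shows the claim is false.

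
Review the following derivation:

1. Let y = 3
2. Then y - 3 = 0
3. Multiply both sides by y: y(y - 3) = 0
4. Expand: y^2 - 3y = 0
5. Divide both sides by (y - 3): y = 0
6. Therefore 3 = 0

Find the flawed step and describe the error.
Step 5: Divide both sides by (y - 3): y = 0

Step 5 divides both sides by (y - 3). However, since y = 3, we have (y - 3) = 0. Division by zero is undefined, making this step invalid.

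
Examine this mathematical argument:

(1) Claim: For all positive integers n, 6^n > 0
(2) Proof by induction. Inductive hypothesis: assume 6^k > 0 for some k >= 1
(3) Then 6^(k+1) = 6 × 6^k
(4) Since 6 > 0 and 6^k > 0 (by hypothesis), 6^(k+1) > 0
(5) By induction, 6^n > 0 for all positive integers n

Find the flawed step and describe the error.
Step 5: By induction, 6^n > 0 for all positive integers n

Step 5 concludes the proof by induction, but no base case was ever established. A valid induction proof requires: (1) a base case proving 6^1 > 0, and (2) an inductive step showing IF 6^k > 0 THEN 6^(k+1) > 0. Steps 2-4 correctly establish the inductive step, but without the base case the conclusion in step 5 does not follow.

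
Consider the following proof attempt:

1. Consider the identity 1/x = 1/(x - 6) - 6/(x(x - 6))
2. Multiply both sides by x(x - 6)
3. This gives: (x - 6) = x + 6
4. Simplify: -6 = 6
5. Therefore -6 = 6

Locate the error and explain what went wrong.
Step 3: This gives: (x - 6) = x + 6

Step 3 makes a sign error when clearing denominators. Multiplying -6/(x(x - 6)) by x(x - 6) gives -6, not +6. The correct result is (x - 6) = x - 6, which is trivially true, not (x - 6) = x + 6. (Step 1 is a valid identity: 1/(x - 6) - 6/(x(x - 6)) = (x - 6)/(x(x - 6)) = 1/x.)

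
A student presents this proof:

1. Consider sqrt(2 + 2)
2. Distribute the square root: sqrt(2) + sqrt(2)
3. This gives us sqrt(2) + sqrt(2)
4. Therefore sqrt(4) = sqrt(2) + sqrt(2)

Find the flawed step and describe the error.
Step 2: Distribute the square root: sqrt(2) + sqrt(2)

Step 2 incorrectly 'distributes' the square root over addition. The square root function does not distribute: sqrt(a + b) ≠ sqrt(a) + sqrt(b). In fact, sqrt(2 + 2) = sqrt(4) ≈ 2.0000, while sqrt(2) + sqrt(2) ≈ 2.8284.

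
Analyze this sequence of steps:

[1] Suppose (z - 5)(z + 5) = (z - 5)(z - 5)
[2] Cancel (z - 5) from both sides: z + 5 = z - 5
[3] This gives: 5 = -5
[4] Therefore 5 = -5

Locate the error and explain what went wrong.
Step 2: Cancel (z - 5) from both sides: z + 5 = z - 5

Step 2 cancels (z - 5) from both sides. This is only valid if (z - 5) ≠ 0, i.e., z ≠ 5. When z = 5, both sides equal zero regardless of the other factors. The correct approach requires considering z = 5 as a separate case.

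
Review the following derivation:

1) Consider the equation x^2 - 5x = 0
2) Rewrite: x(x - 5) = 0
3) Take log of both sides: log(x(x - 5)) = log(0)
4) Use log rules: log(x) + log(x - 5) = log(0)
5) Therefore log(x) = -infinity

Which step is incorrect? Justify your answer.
Step 3: Take log of both sides: log(x(x - 5)) = log(0)

Step 3 takes the logarithm of both sides, resulting in log(0) on the right side. The logarithm is only defined for positive numbers; log(0) is undefined (approaches negative infinity). This operation is invalid.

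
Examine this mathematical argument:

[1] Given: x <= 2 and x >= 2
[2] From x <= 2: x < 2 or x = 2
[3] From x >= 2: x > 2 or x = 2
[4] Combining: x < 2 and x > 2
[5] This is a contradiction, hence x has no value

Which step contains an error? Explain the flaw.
Step 4: Combining: x < 2 and x > 2

Step 4 incorrectly combines the conditions. From x <= 2 and x >= 2, the intersection is x = 2. The error treats the 'or' cases as 'and' requirements. The correct conclusion is that x = 2 is the unique solution, not that no solution exists.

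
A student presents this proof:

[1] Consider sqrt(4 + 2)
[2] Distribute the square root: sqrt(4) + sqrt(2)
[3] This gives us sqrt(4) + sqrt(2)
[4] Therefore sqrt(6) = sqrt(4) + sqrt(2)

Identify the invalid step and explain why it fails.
Step 2: Distribute the square root: sqrt(4) + sqrt(2)

Step 2 incorrectly 'distributes' the square root over addition. The square root function does not distribute: sqrt(a + b) ≠ sqrt(a) + sqrt(b). In fact, sqrt(4 + 2) = sqrt(6) ≈ 2.4495, while sqrt(4) + sqrt(2) ≈ 3.4142.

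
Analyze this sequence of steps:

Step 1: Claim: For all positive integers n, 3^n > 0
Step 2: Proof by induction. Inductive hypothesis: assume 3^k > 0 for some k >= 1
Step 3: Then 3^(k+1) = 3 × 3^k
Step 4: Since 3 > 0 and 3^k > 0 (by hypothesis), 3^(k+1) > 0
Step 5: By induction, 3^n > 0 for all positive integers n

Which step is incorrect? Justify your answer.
Step 5: By induction, 3^n > 0 for all positive integers n

Step 5 concludes the proof by induction, but no base case was ever established. A valid induction proof requires: (1) a base case proving 3^1 > 0, and (2) an inductive step showing IF 3^k > 0 THEN 3^(k+1) > 0. Steps 2-4 correctly establish the inductive step, but without the base case the conclusion in step 5 does not follow.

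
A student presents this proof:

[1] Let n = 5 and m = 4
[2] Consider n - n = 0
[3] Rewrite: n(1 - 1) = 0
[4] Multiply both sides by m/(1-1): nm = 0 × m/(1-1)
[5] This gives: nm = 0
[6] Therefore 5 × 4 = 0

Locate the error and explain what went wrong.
Step 4: Multiply both sides by m/(1-1): nm = 0 × m/(1-1)

Step 4 multiplies both sides by m/(1-1). However, 1-1 = 0, so this is multiplication by m/0, which is undefined. We cannot multiply by an undefined expression.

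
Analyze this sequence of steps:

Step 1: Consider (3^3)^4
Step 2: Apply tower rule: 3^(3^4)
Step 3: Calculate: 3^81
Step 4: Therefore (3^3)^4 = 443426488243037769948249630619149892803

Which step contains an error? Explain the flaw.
Step 2: Apply tower rule: 3^(3^4)

Step 2 incorrectly states that (a^b)^c = a^(b^c). The correct rule is (a^b)^c = a^(b×c). The actual value is (3^3)^4 = 3^12 = 531441, not 3^81 = 443426488243037769948249630619149892803.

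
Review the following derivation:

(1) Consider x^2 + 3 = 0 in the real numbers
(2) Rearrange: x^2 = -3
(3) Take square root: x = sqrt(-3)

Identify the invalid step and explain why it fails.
Step 3: Take square root: x = sqrt(-3)

Step 3 takes the square root of -3, which is negative. In the real number system, the square root of a negative number is undefined. The equation x^2 + 3 = 0 has no real solutions. Square roots of negative numbers only exist in the complex numbers.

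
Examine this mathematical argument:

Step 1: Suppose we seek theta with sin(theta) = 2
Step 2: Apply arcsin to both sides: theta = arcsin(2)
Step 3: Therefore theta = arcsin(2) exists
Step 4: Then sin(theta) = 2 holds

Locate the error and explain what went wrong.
Step 2: Apply arcsin to both sides: theta = arcsin(2)

Step 2 applies arcsin to 2. However, arcsin(x) is only defined for x in [-1, 1] because sin(theta) can only produce values in that range. Since |2| > 1, arcsin(2) is undefined. There is no angle whose sine equals 2.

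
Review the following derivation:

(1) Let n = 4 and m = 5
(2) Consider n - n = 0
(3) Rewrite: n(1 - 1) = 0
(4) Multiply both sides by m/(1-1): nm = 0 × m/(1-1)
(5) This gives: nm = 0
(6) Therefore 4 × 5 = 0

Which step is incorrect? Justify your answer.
Step 4: Multiply both sides by m/(1-1): nm = 0 × m/(1-1)

Step 4 multiplies both sides by m/(1-1). However, 1-1 = 0, so this is multiplication by m/0, which is undefined. We cannot multiply by an undefined expression.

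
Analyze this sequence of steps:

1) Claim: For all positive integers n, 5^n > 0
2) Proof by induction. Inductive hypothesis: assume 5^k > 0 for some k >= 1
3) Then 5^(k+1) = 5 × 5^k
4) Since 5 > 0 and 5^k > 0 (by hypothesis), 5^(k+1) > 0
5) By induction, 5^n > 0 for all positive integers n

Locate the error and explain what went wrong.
Step 5: By induction, 5^n > 0 for all positive integers n

Step 5 concludes the proof by induction, but no base case was ever established. A valid induction proof requires: (1) a base case proving 5^1 > 0, and (2) an inductive step showing IF 5^k > 0 THEN 5^(k+1) > 0. Steps 2-4 correctly establish the inductive step, but without the base case the conclusion in step 5 does not follow.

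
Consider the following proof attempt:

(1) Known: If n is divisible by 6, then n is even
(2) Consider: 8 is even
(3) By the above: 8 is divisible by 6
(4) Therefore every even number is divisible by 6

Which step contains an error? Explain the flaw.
Step 3: By the above: 8 is divisible by 6

Step 3 commits the fallacy of affirming the consequent. The known fact 'divisible by 6 → even' does NOT imply 'even → divisible by 6'. That would be the converse, which is false. For example, 8 is even but 8 ÷ 6 = 1.33, which is not an integer.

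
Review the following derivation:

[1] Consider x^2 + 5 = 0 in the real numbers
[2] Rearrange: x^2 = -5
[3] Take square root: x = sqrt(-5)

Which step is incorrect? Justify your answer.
Step 3: Take square root: x = sqrt(-5)

Step 3 takes the square root of -5, which is negative. In the real number system, the square root of a negative number is undefined. The equation x^2 + 5 = 0 has no real solutions. Square roots of negative numbers only exist in the complex numbers.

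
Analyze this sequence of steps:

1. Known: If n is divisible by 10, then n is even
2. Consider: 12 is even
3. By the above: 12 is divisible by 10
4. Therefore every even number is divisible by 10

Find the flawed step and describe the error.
Step 3: By the above: 12 is divisible by 10

Step 3 commits the fallacy of affirming the consequent. The known fact 'divisible by 10 → even' does NOT imply 'even → divisible by 10'. That would be the converse, which is false. For example, 12 is even but 12 ÷ 10 = 1.20, which is not an integer.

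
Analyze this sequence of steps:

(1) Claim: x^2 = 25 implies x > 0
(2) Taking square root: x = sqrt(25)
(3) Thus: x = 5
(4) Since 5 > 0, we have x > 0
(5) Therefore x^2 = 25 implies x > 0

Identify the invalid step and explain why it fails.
Step 2: Taking square root: x = sqrt(25)

Step 2 takes the square root and assumes the positive root only. The equation x^2 = 25 actually has two solutions: x = 5 and x = -5. The proof silently assumes x > 0 without justification, then uses this assumption to conclude x > 0, which is circular. The counterexample x = -5 shows the claim is false.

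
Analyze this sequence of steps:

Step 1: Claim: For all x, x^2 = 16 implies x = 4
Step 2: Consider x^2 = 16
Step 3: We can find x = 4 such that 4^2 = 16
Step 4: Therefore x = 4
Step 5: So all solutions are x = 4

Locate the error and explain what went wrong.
Step 4: Therefore x = 4

Step 4 incorrectly concludes that x = 4 is the only solution. The proof shows that x = 4 is A solution (existence), but does not show it is the ONLY solution (uniqueness). In fact, x = -4 is also a solution since (-4)^2 = 16. Finding one solution doesn't prove there are no others.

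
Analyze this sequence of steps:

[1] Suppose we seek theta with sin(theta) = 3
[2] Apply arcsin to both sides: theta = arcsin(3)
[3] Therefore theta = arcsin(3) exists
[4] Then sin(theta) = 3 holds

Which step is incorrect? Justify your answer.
Step 2: Apply arcsin to both sides: theta = arcsin(3)

Step 2 applies arcsin to 3. However, arcsin(x) is only defined for x in [-1, 1] because sin(theta) can only produce values in that range. Since |3| > 1, arcsin(3) is undefined. There is no angle whose sine equals 3.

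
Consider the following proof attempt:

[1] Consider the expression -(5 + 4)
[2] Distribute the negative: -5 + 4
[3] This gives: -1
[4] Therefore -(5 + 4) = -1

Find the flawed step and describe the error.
Step 2: Distribute the negative: -5 + 4

Step 2 incorrectly distributes the negative sign. The correct distribution is -(5 + 4) = -5 - 4 = -9. The negative must be applied to both terms, not just the first. The error treats -(5 + 4) as -5 + 4, which equals -1 instead of -9.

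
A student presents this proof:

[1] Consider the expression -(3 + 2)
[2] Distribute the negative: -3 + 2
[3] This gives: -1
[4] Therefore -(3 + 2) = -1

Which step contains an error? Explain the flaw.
Step 2: Distribute the negative: -3 + 2

Step 2 incorrectly distributes the negative sign. The correct distribution is -(3 + 2) = -3 - 2 = -5. The negative must be applied to both terms, not just the first. The error treats -(3 + 2) as -3 + 2, which equals -1 instead of -5.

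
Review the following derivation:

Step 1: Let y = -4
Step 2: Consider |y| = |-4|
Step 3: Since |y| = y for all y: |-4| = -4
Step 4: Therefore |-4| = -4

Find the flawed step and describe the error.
Step 3: Since |y| = y for all y: |-4| = -4

Step 3 incorrectly states that |y| = y for all y. The correct definition is |y| = y when y >= 0, and |y| = -y when y < 0. Since -4 < 0, we have |-4| = -(-4) = 4, not -4.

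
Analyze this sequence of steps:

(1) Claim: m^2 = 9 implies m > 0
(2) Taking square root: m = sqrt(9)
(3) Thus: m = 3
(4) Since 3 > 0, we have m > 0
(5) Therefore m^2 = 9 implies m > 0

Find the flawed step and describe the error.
Step 2: Taking square root: m = sqrt(9)

Step 2 takes the square root and assumes the positive root only. The equation m^2 = 9 actually has two solutions: m = 3 and m = -3. The proof silently assumes m > 0 without justification, then uses this assumption to conclude m > 0, which is circular. The counterexample m = -3 shows the claim is false.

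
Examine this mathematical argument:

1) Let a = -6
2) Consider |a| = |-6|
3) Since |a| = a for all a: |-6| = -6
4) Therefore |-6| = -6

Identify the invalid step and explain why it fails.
Step 3: Since |a| = a for all a: |-6| = -6

Step 3 incorrectly states that |a| = a for all a. The correct definition is |a| = a when a >= 0, and |a| = -a when a < 0. Since -6 < 0, we have |-6| = -(-6) = 6, not -6.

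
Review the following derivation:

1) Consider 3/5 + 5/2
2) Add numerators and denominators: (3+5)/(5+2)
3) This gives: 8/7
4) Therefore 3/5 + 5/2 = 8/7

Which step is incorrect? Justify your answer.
Step 2: Add numerators and denominators: (3+5)/(5+2)

Step 2 incorrectly adds fractions by separately adding numerators and denominators. This is wrong. The correct method requires a common denominator: 3/5 + 5/2 = (3×2 + 5×5)/(5×2) = 31/10 = 31/10. The method used gives 8/7, which is different.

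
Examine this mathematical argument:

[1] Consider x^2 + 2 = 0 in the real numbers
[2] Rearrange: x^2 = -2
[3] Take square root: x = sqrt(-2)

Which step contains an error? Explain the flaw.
Step 3: Take square root: x = sqrt(-2)

Step 3 takes the square root of -2, which is negative. In the real number system, the square root of a negative number is undefined. The equation x^2 + 2 = 0 has no real solutions. Square roots of negative numbers only exist in the complex numbers.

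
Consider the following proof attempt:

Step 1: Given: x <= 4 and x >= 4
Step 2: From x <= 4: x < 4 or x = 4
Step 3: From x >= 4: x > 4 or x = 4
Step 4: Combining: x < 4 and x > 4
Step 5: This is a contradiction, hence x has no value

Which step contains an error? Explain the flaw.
Step 4: Combining: x < 4 and x > 4

Step 4 incorrectly combines the conditions. From x <= 4 and x >= 4, the intersection is x = 4. The error treats the 'or' cases as 'and' requirements. The correct conclusion is that x = 4 is the unique solution, not that no solution exists.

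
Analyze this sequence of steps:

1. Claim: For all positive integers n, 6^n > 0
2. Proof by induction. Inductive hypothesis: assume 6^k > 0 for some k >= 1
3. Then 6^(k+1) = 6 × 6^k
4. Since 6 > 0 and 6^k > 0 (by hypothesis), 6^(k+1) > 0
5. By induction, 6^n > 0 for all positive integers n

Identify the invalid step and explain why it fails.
Step 5: By induction, 6^n > 0 for all positive integers n

Step 5 concludes the proof by induction, but no base case was ever established. A valid induction proof requires: (1) a base case proving 6^1 > 0, and (2) an inductive step showing IF 6^k > 0 THEN 6^(k+1) > 0. Steps 2-4 correctly establish the inductive step, but without the base case the conclusion in step 5 does not follow.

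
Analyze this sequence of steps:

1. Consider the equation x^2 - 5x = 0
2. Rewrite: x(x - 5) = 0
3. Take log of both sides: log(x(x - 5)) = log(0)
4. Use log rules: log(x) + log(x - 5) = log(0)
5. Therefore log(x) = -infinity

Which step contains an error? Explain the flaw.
Step 3: Take log of both sides: log(x(x - 5)) = log(0)

Step 3 takes the logarithm of both sides, resulting in log(0) on the right side. The logarithm is only defined for positive numbers; log(0) is undefined (approaches negative infinity). This operation is invalid.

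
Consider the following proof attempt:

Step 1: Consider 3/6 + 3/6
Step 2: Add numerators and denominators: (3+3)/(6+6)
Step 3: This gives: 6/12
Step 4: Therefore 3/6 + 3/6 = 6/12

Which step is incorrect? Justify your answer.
Step 2: Add numerators and denominators: (3+3)/(6+6)

Step 2 incorrectly adds fractions by separately adding numerators and denominators. This is wrong. The correct method requires a common denominator: 3/6 + 3/6 = (3×6 + 3×6)/(6×6) = 36/36 = 1. The method used gives 6/12, which is different.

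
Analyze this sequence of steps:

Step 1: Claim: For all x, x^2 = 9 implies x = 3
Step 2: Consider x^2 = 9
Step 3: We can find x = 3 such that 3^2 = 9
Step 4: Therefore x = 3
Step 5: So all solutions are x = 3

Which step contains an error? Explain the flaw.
Step 4: Therefore x = 3

Step 4 incorrectly concludes that x = 3 is the only solution. The proof shows that x = 3 is A solution (existence), but does not show it is the ONLY solution (uniqueness). In fact, x = -3 is also a solution since (-3)^2 = 9. Finding one solution doesn't prove there are no others.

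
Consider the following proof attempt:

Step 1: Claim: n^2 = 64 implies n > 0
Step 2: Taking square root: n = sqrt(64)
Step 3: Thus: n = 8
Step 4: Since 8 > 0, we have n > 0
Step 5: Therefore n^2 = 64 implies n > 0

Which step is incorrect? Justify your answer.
Step 2: Taking square root: n = sqrt(64)

Step 2 takes the square root and assumes the positive root only. The equation n^2 = 64 actually has two solutions: n = 8 and n = -8. The proof silently assumes n > 0 without justification, then uses this assumption to conclude n > 0, which is circular. The counterexample n = -8 shows the claim is false.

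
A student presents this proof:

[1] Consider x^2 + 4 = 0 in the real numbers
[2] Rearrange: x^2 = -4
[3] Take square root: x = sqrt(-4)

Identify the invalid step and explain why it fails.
Step 3: Take square root: x = sqrt(-4)

Step 3 takes the square root of -4, which is negative. In the real number system, the square root of a negative number is undefined. The equation x^2 + 4 = 0 has no real solutions. Square roots of negative numbers only exist in the complex numbers.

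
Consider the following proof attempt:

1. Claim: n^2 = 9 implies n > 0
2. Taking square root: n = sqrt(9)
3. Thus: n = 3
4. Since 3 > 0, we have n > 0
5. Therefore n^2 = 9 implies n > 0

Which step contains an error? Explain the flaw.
Step 2: Taking square root: n = sqrt(9)

Step 2 takes the square root and assumes the positive root only. The equation n^2 = 9 actually has two solutions: n = 3 and n = -3. The proof silently assumes n > 0 without justification, then uses this assumption to conclude n > 0, which is circular. The counterexample n = -3 shows the claim is false.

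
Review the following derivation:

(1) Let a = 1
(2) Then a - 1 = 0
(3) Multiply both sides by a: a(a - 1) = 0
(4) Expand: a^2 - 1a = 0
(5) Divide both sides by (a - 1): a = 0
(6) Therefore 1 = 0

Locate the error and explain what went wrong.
Step 5: Divide both sides by (a - 1): a = 0

Step 5 divides both sides by (a - 1). However, since a = 1, we have (a - 1) = 0. Division by zero is undefined, making this step invalid.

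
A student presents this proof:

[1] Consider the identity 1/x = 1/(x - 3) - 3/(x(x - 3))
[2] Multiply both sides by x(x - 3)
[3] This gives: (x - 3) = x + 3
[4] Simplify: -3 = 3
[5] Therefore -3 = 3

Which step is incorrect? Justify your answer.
Step 3: This gives: (x - 3) = x + 3

Step 3 makes a sign error when clearing denominators. Multiplying -3/(x(x - 3)) by x(x - 3) gives -3, not +3. The correct result is (x - 3) = x - 3, which is trivially true, not (x - 3) = x + 3. (Step 1 is a valid identity: 1/(x - 3) - 3/(x(x - 3)) = (x - 3)/(x(x - 3)) = 1/x.)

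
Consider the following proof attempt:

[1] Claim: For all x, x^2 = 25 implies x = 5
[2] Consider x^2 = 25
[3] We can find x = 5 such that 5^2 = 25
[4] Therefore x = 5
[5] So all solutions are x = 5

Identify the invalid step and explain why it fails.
Step 4: Therefore x = 5

Step 4 incorrectly concludes that x = 5 is the only solution. The proof shows that x = 5 is A solution (existence), but does not show it is the ONLY solution (uniqueness). In fact, x = -5 is also a solution since (-5)^2 = 25. Finding one solution doesn't prove there are no others.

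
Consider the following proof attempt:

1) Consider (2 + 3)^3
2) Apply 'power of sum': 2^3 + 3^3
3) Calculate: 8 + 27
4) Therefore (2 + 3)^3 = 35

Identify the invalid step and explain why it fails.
Step 2: Apply 'power of sum': 2^3 + 3^3

Step 2 incorrectly applies a non-existent rule '(a+b)^n = a^n + b^n'. This is false in general. The correct expansion uses the binomial theorem. The actual value is (2 + 3)^3 = 5^3 = 125, not 35.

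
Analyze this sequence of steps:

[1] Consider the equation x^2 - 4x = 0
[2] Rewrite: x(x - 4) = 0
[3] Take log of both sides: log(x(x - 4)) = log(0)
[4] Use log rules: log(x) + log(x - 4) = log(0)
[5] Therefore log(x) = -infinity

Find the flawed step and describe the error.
Step 3: Take log of both sides: log(x(x - 4)) = log(0)

Step 3 takes the logarithm of both sides, resulting in log(0) on the right side. The logarithm is only defined for positive numbers; log(0) is undefined (approaches negative infinity). This operation is invalid.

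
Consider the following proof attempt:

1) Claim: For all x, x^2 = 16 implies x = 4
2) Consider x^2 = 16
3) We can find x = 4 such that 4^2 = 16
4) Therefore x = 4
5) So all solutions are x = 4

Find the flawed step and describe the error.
Step 4: Therefore x = 4

Step 4 incorrectly concludes that x = 4 is the only solution. The proof shows that x = 4 is A solution (existence), but does not show it is the ONLY solution (uniqueness). In fact, x = -4 is also a solution since (-4)^2 = 16. Finding one solution doesn't prove there are no others.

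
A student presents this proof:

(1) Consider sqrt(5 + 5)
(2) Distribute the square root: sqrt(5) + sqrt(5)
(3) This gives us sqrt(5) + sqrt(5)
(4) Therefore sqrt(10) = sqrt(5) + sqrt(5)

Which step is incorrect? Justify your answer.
Step 2: Distribute the square root: sqrt(5) + sqrt(5)

Step 2 incorrectly 'distributes' the square root over addition. The square root function does not distribute: sqrt(a + b) ≠ sqrt(a) + sqrt(b). In fact, sqrt(5 + 5) = sqrt(10) ≈ 3.1623, while sqrt(5) + sqrt(5) ≈ 4.4721.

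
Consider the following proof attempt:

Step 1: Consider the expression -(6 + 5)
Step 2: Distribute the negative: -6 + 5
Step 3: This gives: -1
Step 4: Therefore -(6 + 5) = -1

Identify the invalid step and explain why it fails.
Step 2: Distribute the negative: -6 + 5

Step 2 incorrectly distributes the negative sign. The correct distribution is -(6 + 5) = -6 - 5 = -11. The negative must be applied to both terms, not just the first. The error treats -(6 + 5) as -6 + 5, which equals -1 instead of -11.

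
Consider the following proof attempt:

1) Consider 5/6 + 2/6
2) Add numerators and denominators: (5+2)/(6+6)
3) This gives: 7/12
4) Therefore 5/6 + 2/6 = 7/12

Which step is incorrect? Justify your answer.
Step 2: Add numerators and denominators: (5+2)/(6+6)

Step 2 incorrectly adds fractions by separately adding numerators and denominators. This is wrong. The correct method requires a common denominator: 5/6 + 2/6 = (5×6 + 2×6)/(6×6) = 42/36 = 7/6. The method used gives 7/12, which is different.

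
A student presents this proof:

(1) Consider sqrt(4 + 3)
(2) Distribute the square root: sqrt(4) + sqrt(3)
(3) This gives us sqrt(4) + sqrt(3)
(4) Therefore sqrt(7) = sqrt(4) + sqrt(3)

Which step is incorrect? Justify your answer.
Step 2: Distribute the square root: sqrt(4) + sqrt(3)

Step 2 incorrectly 'distributes' the square root over addition. The square root function does not distribute: sqrt(a + b) ≠ sqrt(a) + sqrt(b). In fact, sqrt(4 + 3) = sqrt(7) ≈ 2.6458, while sqrt(4) + sqrt(3) ≈ 3.7321.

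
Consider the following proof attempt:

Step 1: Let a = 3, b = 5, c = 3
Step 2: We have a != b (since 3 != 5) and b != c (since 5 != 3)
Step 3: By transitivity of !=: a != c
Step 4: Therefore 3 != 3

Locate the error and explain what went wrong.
Step 3: By transitivity of !=: a != c

Step 3 incorrectly applies transitivity to the '!=' relation. Transitivity states: if a R b and b R c, then a R c. However, '!=' is not transitive. Counterexample: 3 != 5 and 5 != 3, but 3 = 3 (both equal 3). Transitivity holds for relations like <, <=, =, but not for !=.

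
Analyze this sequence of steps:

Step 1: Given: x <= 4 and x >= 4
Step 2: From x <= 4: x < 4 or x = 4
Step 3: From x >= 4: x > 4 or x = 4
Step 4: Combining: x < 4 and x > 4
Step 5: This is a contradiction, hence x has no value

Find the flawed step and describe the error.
Step 4: Combining: x < 4 and x > 4

Step 4 incorrectly combines the conditions. From x <= 4 and x >= 4, the intersection is x = 4. The error treats the 'or' cases as 'and' requirements. The correct conclusion is that x = 4 is the unique solution, not that no solution exists.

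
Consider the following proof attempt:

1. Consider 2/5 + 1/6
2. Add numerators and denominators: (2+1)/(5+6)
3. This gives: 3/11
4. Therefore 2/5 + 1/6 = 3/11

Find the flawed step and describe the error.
Step 2: Add numerators and denominators: (2+1)/(5+6)

Step 2 incorrectly adds fractions by separately adding numerators and denominators. This is wrong. The correct method requires a common denominator: 2/5 + 1/6 = (2×6 + 1×5)/(5×6) = 17/30 = 17/30. The method used gives 3/11, which is different.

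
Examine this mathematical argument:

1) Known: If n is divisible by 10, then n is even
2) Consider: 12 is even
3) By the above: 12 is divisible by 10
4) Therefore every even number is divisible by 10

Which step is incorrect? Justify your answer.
Step 3: By the above: 12 is divisible by 10

Step 3 commits the fallacy of affirming the consequent. The known fact 'divisible by 10 → even' does NOT imply 'even → divisible by 10'. That would be the converse, which is false. For example, 12 is even but 12 ÷ 10 = 1.20, which is not an integer.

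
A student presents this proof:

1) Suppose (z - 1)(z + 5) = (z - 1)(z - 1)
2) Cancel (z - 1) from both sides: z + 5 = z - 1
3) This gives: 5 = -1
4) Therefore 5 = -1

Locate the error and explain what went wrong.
Step 2: Cancel (z - 1) from both sides: z + 5 = z - 1

Step 2 cancels (z - 1) from both sides. This is only valid if (z - 1) ≠ 0, i.e., z ≠ 1. When z = 1, both sides equal zero regardless of the other factors. The correct approach requires considering z = 1 as a separate case.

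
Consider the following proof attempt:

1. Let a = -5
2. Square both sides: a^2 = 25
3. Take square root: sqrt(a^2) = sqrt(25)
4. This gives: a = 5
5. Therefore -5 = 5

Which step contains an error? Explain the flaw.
Step 4: This gives: a = 5

Step 4 incorrectly states that sqrt(a^2) = a. The correct identity is sqrt(a^2) = |a|. Since a = -5 < 0, we have sqrt(a^2) = |-5| = 5, not a = -5.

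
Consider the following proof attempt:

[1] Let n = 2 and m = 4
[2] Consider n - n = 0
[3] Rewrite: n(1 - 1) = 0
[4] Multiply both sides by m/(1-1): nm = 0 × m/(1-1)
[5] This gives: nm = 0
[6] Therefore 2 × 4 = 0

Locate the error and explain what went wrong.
Step 4: Multiply both sides by m/(1-1): nm = 0 × m/(1-1)

Step 4 multiplies both sides by m/(1-1). However, 1-1 = 0, so this is multiplication by m/0, which is undefined. We cannot multiply by an undefined expression.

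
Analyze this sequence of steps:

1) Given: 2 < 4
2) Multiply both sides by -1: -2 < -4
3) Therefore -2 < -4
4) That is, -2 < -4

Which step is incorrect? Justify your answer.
Step 2: Multiply both sides by -1: -2 < -4

Step 2 multiplies both sides by -1 but fails to reverse the inequality sign. When multiplying (or dividing) an inequality by a negative number, the direction must be reversed. Since 2 < 4, we should get -2 > -4, i.e., -2 > -4.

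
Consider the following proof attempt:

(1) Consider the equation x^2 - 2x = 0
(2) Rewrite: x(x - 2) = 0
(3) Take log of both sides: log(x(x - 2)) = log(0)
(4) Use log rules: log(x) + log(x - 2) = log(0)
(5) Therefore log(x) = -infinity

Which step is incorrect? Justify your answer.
Step 3: Take log of both sides: log(x(x - 2)) = log(0)

Step 3 takes the logarithm of both sides, resulting in log(0) on the right side. The logarithm is only defined for positive numbers; log(0) is undefined (approaches negative infinity). This operation is invalid.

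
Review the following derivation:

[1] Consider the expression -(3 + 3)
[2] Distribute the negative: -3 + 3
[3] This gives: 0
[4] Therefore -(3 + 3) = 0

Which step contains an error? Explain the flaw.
Step 2: Distribute the negative: -3 + 3

Step 2 incorrectly distributes the negative sign. The correct distribution is -(3 + 3) = -3 - 3 = -6. The negative must be applied to both terms, not just the first. The error treats -(3 + 3) as -3 + 3, which equals 0 instead of -6.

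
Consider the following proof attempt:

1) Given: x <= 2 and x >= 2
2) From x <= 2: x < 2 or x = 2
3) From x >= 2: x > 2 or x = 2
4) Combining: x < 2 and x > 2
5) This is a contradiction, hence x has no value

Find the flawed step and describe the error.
Step 4: Combining: x < 2 and x > 2

Step 4 incorrectly combines the conditions. From x <= 2 and x >= 2, the intersection is x = 2. The error treats the 'or' cases as 'and' requirements. The correct conclusion is that x = 2 is the unique solution, not that no solution exists.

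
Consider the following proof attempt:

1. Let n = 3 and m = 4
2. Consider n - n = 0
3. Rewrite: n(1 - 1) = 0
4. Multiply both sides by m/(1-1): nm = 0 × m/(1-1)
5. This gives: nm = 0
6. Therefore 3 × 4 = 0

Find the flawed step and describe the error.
Step 4: Multiply both sides by m/(1-1): nm = 0 × m/(1-1)

Step 4 multiplies both sides by m/(1-1). However, 1-1 = 0, so this is multiplication by m/0, which is undefined. We cannot multiply by an undefined expression.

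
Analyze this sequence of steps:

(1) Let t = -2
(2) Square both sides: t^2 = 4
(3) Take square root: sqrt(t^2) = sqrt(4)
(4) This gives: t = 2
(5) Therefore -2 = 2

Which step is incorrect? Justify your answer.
Step 4: This gives: t = 2

Step 4 incorrectly states that sqrt(t^2) = t. The correct identity is sqrt(t^2) = |t|. Since t = -2 < 0, we have sqrt(t^2) = |-2| = 2, not t = -2.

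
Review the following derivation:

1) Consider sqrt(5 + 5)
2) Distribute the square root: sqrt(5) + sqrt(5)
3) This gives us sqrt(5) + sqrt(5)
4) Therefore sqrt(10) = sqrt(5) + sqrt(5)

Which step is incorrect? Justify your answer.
Step 2: Distribute the square root: sqrt(5) + sqrt(5)

Step 2 incorrectly 'distributes' the square root over addition. The square root function does not distribute: sqrt(a + b) ≠ sqrt(a) + sqrt(b). In fact, sqrt(5 + 5) = sqrt(10) ≈ 3.1623, while sqrt(5) + sqrt(5) ≈ 4.4721.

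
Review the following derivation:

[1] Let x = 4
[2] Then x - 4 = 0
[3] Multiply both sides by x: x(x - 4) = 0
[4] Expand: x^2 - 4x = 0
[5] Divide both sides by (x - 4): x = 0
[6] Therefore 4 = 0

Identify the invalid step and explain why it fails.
Step 5: Divide both sides by (x - 4): x = 0

Step 5 divides both sides by (x - 4). However, since x = 4, we have (x - 4) = 0. Division by zero is undefined, making this step invalid.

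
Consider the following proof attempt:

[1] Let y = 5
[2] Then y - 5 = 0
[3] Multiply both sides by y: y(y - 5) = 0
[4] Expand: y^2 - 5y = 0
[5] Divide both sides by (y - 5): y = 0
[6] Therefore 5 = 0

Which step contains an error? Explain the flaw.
Step 5: Divide both sides by (y - 5): y = 0

Step 5 divides both sides by (y - 5). However, since y = 5, we have (y - 5) = 0. Division by zero is undefined, making this step invalid.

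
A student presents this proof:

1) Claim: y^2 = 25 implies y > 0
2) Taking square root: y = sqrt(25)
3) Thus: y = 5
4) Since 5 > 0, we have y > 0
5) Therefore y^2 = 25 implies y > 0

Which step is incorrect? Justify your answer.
Step 2: Taking square root: y = sqrt(25)

Step 2 takes the square root and assumes the positive root only. The equation y^2 = 25 actually has two solutions: y = 5 and y = -5. The proof silently assumes y > 0 without justification, then uses this assumption to conclude y > 0, which is circular. The counterexample y = -5 shows the claim is false.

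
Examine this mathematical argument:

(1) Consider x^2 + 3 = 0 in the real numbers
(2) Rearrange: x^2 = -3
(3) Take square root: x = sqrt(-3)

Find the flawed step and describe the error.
Step 3: Take square root: x = sqrt(-3)

Step 3 takes the square root of -3, which is negative. In the real number system, the square root of a negative number is undefined. The equation x^2 + 3 = 0 has no real solutions. Square roots of negative numbers only exist in the complex numbers.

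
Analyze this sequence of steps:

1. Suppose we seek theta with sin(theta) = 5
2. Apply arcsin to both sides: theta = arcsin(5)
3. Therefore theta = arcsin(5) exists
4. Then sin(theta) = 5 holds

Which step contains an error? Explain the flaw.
Step 2: Apply arcsin to both sides: theta = arcsin(5)

Step 2 applies arcsin to 5. However, arcsin(x) is only defined for x in [-1, 1] because sin(theta) can only produce values in that range. Since |5| > 1, arcsin(5) is undefined. There is no angle whose sine equals 5.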